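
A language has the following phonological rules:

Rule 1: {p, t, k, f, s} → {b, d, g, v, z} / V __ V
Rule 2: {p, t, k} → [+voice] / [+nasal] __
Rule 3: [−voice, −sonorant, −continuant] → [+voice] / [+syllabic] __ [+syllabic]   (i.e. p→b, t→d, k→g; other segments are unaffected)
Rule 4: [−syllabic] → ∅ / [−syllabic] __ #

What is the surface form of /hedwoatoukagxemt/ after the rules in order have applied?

hedwoadougagxem

Rule 1 (intervocalic voicing): /t/ is a voiceless obstruent between vowels /a/ and /o/, so it voices to [d]. /k/ is a voiceless obstruent between vowels /u/ and /a/, so it voices to [g]. /hedwoatoukagxemt/ → hedwoadougagxemt.
Rule 2 (post-nasal voicing): /t/ is a voiceless stop immediately after the nasal /m/, so it voices to [d]. /hedwoadougagxemt/ → hedwoadougagxemd.
Rule 3 (intervocalic voicing): no segment meets the environment; /hedwoadougagxemd/ is unchanged.
Rule 4 (final cluster simplification): /d/ is the second consonant of a word-final cluster /md/, so it deletes. /hedwoadougagxemd/ → hedwoadougagxem.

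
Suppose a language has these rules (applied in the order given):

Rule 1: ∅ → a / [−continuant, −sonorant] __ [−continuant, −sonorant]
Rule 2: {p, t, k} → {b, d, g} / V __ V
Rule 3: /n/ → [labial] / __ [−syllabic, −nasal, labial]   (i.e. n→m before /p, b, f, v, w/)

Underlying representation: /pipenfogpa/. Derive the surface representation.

pibemfogaba

Rule 1 (stop-cluster a-epenthesis): /g/ and /p/ form a stop–stop cluster, so [a] is inserted between them. /pipenfogpa/ → pipenfogapa.
Rule 2 (intervocalic voicing): /p/ is a voiceless stop between vowels /i/ and /e/, so it voices to [b]. /p/ is a voiceless stop between vowels /a/ and /a/, so it voices to [b]. /pipenfogapa/ → pibenfogaba.
Rule 3 (nasal place assimilation): /n/ precedes the labial consonant /f/, so it assimilates in place to [m]. /pibenfogaba/ → pibemfogaba.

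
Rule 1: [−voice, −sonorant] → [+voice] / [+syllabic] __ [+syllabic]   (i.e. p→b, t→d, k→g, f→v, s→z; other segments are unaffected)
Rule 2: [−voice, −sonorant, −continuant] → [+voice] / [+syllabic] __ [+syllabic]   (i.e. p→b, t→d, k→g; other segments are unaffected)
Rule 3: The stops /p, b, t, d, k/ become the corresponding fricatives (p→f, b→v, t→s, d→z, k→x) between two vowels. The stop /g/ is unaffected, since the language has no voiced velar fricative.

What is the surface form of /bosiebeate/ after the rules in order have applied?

bozieveaze

Rule 1 (intervocalic voicing): /s/ is a voiceless obstruent between vowels /o/ and /i/, so it voices to [z]. /t/ is a voiceless obstruent between vowels /a/ and /e/, so it voices to [d]. /bosiebeate/ → boziebeade.
Rule 2 (intervocalic voicing): no segment meets the environment; /boziebeade/ is unchanged.
Rule 3 (intervocalic spirantization): /b/ is a stop between vowels /e/ and /e/, so it spirantizes to the fricative [v]. /d/ is a stop between vowels /a/ and /e/, so it spirantizes to the fricative [z]. /boziebeade/ → bozieveaze.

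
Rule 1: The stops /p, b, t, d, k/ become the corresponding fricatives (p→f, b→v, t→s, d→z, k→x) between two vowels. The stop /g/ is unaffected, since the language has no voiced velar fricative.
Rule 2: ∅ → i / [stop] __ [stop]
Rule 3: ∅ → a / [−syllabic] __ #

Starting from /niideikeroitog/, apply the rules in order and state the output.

Rule 1 (intervocalic spirantization): /d/ is a stop between vowels /i/ and /e/, so it spirantizes to the fricative [z]. /k/ is a stop between vowels /i/ and /e/, so it spirantizes to the fricative [x]. /t/ is a stop between vowels /i/ and /o/, so it spirantizes to the fricative [s]. /niideikeroitog/ → niizeixeroisog.
Rule 2 (stop-cluster i-epenthesis): no segment meets the environment; /niizeixeroisog/ is unchanged.
Rule 3 (final a-epenthesis): the form ends in the consonant /g/, so [a] is inserted word-finally. /niizeixeroisog/ → niizeixeroisoga.

niizeixeroisoga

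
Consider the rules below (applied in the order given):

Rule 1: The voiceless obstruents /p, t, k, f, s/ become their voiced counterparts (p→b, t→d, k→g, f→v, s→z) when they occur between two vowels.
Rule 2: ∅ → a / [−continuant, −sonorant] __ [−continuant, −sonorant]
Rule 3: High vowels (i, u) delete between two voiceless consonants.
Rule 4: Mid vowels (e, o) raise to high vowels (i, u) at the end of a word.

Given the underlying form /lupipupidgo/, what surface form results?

lubibubidagu

Rule 1 (intervocalic voicing): /p/ is a voiceless obstruent between vowels /u/ and /i/, so it voices to [b]. /p/ is a voiceless obstruent between vowels /i/ and /u/, so it voices to [b]. /p/ is a voiceless obstruent between vowels /u/ and /i/, so it voices to [b]. /lupipupidgo/ → lubibubidgo.
Rule 2 (stop-cluster a-epenthesis): /d/ and /g/ form a stop–stop cluster, so [a] is inserted between them. /lubibubidgo/ → lubibubidago.
Rule 3 (high vowel syncope): no segment meets the environment; /lubibubidago/ is unchanged.
Rule 4 (final vowel raising): /o/ is a mid vowel in word-final position, so it raises to [u]. /lubibubidago/ → lubibubidagu.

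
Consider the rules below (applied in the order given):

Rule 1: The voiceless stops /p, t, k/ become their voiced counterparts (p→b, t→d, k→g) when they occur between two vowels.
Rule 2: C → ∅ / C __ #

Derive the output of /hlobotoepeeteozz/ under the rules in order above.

hlobodoebeedeoz

Rule 1 (intervocalic voicing): /t/ is a voiceless stop between vowels /o/ and /o/, so it voices to [d]. /p/ is a voiceless stop between vowels /e/ and /e/, so it voices to [b]. /t/ is a voiceless stop between vowels /e/ and /e/, so it voices to [d]. /hlobotoepeeteozz/ → hlobodoebeedeozz.
Rule 2 (final cluster simplification): /z/ is the second consonant of a word-final cluster /zz/, so it deletes. /hlobodoebeedeozz/ → hlobodoebeedeoz.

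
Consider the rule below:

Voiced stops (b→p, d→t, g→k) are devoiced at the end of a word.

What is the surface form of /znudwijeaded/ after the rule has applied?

Scanning /znudwijeaded/: /d/ at position 4 is not in the conditioning environment; /d/ at position 10 is not in the conditioning environment; /d/ is a voiced stop in word-final position, so it devoices to [t].
Result: [znudwijeadet].

znudwijeadet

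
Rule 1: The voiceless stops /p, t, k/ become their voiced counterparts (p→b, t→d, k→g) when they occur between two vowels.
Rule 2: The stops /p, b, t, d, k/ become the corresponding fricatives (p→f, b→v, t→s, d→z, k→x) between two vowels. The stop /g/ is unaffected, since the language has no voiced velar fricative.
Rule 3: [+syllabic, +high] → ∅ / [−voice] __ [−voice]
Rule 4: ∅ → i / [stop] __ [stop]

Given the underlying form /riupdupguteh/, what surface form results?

riupidupiguzeh

Rule 1 (intervocalic voicing): /t/ is a voiceless stop between vowels /u/ and /e/, so it voices to [d]. /riupdupguteh/ → riupdupgudeh.
Rule 2 (intervocalic spirantization): /d/ is a stop between vowels /u/ and /e/, so it spirantizes to the fricative [z]. /riupdupgudeh/ → riupdupguzeh.
Rule 3 (high vowel syncope): no segment meets the environment; /riupdupguzeh/ is unchanged.
Rule 4 (stop-cluster i-epenthesis): /p/ and /d/ form a stop–stop cluster, so [i] is inserted between them. /p/ and /g/ form a stop–stop cluster, so [i] is inserted between them. /riupdupguzeh/ → riupidupiguzeh.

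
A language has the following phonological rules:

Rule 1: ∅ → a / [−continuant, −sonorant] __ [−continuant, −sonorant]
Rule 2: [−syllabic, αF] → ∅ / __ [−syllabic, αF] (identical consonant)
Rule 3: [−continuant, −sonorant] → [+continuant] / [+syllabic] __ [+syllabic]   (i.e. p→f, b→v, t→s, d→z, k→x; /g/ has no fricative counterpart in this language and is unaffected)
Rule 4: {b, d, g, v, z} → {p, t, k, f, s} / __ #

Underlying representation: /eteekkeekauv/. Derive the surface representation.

Rule 1 (stop-cluster a-epenthesis): /k/ and /k/ form a stop–stop cluster, so [a] is inserted between them. /eteekkeekauv/ → eteekakeekauv.
Rule 2 (degemination): no segment meets the environment; /eteekakeekauv/ is unchanged.
Rule 3 (intervocalic spirantization): /t/ is a stop between vowels /e/ and /e/, so it spirantizes to the fricative [s]. /k/ is a stop between vowels /e/ and /a/, so it spirantizes to the fricative [x]. /k/ is a stop between vowels /a/ and /e/, so it spirantizes to the fricative [x]. /k/ is a stop between vowels /e/ and /a/, so it spirantizes to the fricative [x]. /eteekakeekauv/ → eseexaxeexauv.
Rule 4 (final devoicing): /v/ is a voiced obstruent in word-final position, so it devoices to [f]. /eseexaxeexauv/ → eseexaxeexauf.

eseexaxeexauf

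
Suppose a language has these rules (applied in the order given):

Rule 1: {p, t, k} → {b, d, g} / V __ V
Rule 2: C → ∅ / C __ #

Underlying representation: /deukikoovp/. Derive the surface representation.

deugigoov

Rule 1 (intervocalic voicing): /k/ is a voiceless stop between vowels /u/ and /i/, so it voices to [g]. /k/ is a voiceless stop between vowels /i/ and /o/, so it voices to [g]. /deukikoovp/ → deugigoovp.
Rule 2 (final cluster simplification): /p/ is the second consonant of a word-final cluster /vp/, so it deletes. /deugigoovp/ → deugigoov.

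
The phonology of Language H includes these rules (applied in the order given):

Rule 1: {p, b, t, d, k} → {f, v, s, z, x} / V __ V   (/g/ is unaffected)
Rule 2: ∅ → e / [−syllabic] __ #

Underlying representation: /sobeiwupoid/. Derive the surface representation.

Rule 1 (intervocalic spirantization): /b/ is a stop between vowels /o/ and /e/, so it spirantizes to the fricative [v]. /p/ is a stop between vowels /u/ and /o/, so it spirantizes to the fricative [f]. /sobeiwupoid/ → soveiwufoid.
Rule 2 (final e-epenthesis): the form ends in the consonant /d/, so [e] is inserted word-finally. /soveiwufoid/ → soveiwufoide.

soveiwufoide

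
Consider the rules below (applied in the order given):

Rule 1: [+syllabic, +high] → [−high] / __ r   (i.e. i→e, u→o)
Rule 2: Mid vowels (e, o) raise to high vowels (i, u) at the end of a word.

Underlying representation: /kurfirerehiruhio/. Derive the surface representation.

korferereheruhiu

Rule 1 (pre-rhotic lowering): /u/ is a high vowel immediately before /r/, so it lowers to [o]. /i/ is a high vowel immediately before /r/, so it lowers to [e]. /i/ is a high vowel immediately before /r/, so it lowers to [e]. /kurfirerehiruhio/ → korferereheruhio.
Rule 2 (final vowel raising): /o/ is a mid vowel in word-final position, so it raises to [u]. /korferereheruhio/ → korferereheruhiu.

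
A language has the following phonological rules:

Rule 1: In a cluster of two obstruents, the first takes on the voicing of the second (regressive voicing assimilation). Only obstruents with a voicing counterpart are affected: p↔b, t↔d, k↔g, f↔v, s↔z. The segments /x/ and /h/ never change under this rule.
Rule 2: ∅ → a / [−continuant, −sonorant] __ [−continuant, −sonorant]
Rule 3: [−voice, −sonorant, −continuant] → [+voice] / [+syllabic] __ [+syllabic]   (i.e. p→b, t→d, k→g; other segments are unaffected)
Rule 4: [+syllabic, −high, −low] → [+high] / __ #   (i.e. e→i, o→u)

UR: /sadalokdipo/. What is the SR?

Rule 1 (regressive voicing assimilation): /k/ precedes the voiced obstruent /d/, so it voices to [g] by assimilation. /sadalokdipo/ → sadalogdipo.
Rule 2 (stop-cluster a-epenthesis): /g/ and /d/ form a stop–stop cluster, so [a] is inserted between them. /sadalogdipo/ → sadalogadipo.
Rule 3 (intervocalic voicing): /p/ is a voiceless stop between vowels /i/ and /o/, so it voices to [b]. /sadalogadipo/ → sadalogadibo.
Rule 4 (final vowel raising): /o/ is a mid vowel in word-final position, so it raises to [u]. /sadalogadibo/ → sadalogadibu.

sadalogadibu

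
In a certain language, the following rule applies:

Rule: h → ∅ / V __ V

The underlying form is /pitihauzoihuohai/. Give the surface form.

pitiauzoiuoai

/h/ occurs between vowels /i/ and /a/, so it deletes.
/h/ occurs between vowels /i/ and /u/, so it deletes.
/h/ occurs between vowels /o/ and /a/, so it deletes.
Surface form: [pitiauzoiuoai].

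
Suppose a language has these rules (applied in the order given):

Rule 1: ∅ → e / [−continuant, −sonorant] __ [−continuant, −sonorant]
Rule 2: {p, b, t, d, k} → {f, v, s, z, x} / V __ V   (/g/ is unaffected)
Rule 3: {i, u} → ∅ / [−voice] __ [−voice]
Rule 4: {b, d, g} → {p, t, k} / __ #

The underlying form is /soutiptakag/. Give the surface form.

Rule 1 (stop-cluster e-epenthesis): /p/ and /t/ form a stop–stop cluster, so [e] is inserted between them. /soutiptakag/ → soutipetakag.
Rule 2 (intervocalic spirantization): /t/ is a stop between vowels /u/ and /i/, so it spirantizes to the fricative [s]. /p/ is a stop between vowels /i/ and /e/, so it spirantizes to the fricative [f]. /t/ is a stop between vowels /e/ and /a/, so it spirantizes to the fricative [s]. /k/ is a stop between vowels /a/ and /a/, so it spirantizes to the fricative [x]. /soutipetakag/ → sousifesaxag.
Rule 3 (high vowel syncope): /i/ is a high vowel flanked by voiceless consonants /s/ and /f/, so it deletes. /sousifesaxag/ → sousfesaxag.
Rule 4 (final devoicing): /g/ is a voiced stop in word-final position, so it devoices to [k]. /sousfesaxag/ → sousfesaxak.

sousfesaxak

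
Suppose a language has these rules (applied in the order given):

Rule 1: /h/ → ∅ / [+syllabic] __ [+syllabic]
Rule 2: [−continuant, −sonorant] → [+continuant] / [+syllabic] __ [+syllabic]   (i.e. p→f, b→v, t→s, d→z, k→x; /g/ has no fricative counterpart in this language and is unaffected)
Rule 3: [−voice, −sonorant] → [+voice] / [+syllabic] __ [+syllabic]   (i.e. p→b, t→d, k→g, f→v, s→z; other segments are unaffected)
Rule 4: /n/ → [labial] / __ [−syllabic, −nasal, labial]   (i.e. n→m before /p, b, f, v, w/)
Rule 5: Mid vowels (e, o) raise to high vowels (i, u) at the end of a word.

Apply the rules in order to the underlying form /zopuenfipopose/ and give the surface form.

Rule 1 (intervocalic h-deletion): no segment meets the environment; /zopuenfipopose/ is unchanged.
Rule 2 (intervocalic spirantization): /p/ is a stop between vowels /o/ and /u/, so it spirantizes to the fricative [f]. /p/ is a stop between vowels /i/ and /o/, so it spirantizes to the fricative [f]. /p/ is a stop between vowels /o/ and /o/, so it spirantizes to the fricative [f]. /zopuenfipopose/ → zofuenfifofose.
Rule 3 (intervocalic voicing): /f/ is a voiceless obstruent between vowels /o/ and /u/, so it voices to [v]. /f/ is a voiceless obstruent between vowels /i/ and /o/, so it voices to [v]. /f/ is a voiceless obstruent between vowels /o/ and /o/, so it voices to [v]. /s/ is a voiceless obstruent between vowels /o/ and /e/, so it voices to [z]. /zofuenfifofose/ → zovuenfivovoze.
Rule 4 (nasal place assimilation): /n/ precedes the labial consonant /f/, so it assimilates in place to [m]. /zovuenfivovoze/ → zovuemfivovoze.
Rule 5 (final vowel raising): /e/ is a mid vowel in word-final position, so it raises to [i]. /zovuemfivovoze/ → zovuemfivovozi.

zovuemfivovozi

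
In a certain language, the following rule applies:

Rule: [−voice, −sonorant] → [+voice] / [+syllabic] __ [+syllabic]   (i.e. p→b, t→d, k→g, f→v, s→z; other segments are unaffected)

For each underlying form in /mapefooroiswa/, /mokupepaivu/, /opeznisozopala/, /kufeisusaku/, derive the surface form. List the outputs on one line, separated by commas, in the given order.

/mapefooroiswa/: /p/ is a voiceless obstruent between vowels /a/ and /e/, so it voices to [b]. /f/ is a voiceless obstruent between vowels /e/ and /o/, so it voices to [v]. → [mabevooroiswa].
/mokupepaivu/: /k/ is a voiceless obstruent between vowels /o/ and /u/, so it voices to [g]. /p/ is a voiceless obstruent between vowels /u/ and /e/, so it voices to [b]. /p/ is a voiceless obstruent between vowels /e/ and /a/, so it voices to [b]. → [mogubebaivu].
/opeznisozopala/: /p/ is a voiceless obstruent between vowels /o/ and /e/, so it voices to [b]. /s/ is a voiceless obstruent between vowels /i/ and /o/, so it voices to [z]. /p/ is a voiceless obstruent between vowels /o/ and /a/, so it voices to [b]. → [obeznizozobala].
/kufeisusaku/: /f/ is a voiceless obstruent between vowels /u/ and /e/, so it voices to [v]. /s/ is a voiceless obstruent between vowels /i/ and /u/, so it voices to [z]. /s/ is a voiceless obstruent between vowels /u/ and /a/, so it voices to [z]. /k/ is a voiceless obstruent between vowels /a/ and /u/, so it voices to [g]. → [kuveizuzagu].

mabevooroiswa, mogubebaivu, obeznizozobala, kuveizuzagu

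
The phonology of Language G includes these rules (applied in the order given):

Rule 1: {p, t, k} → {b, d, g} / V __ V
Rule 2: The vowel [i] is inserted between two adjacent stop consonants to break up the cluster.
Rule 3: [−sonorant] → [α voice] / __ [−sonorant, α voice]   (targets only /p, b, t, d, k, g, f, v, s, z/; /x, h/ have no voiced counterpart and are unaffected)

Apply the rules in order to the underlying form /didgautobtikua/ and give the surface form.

didigaudobitigua

Rule 1 (intervocalic voicing): /t/ is a voiceless stop between vowels /u/ and /o/, so it voices to [d]. /k/ is a voiceless stop between vowels /i/ and /u/, so it voices to [g]. /didgautobtikua/ → didgaudobtigua.
Rule 2 (stop-cluster i-epenthesis): /d/ and /g/ form a stop–stop cluster, so [i] is inserted between them. /b/ and /t/ form a stop–stop cluster, so [i] is inserted between them. /didgaudobtigua/ → didigaudobitigua.
Rule 3 (regressive voicing assimilation): no segment meets the environment; /didigaudobitigua/ is unchanged.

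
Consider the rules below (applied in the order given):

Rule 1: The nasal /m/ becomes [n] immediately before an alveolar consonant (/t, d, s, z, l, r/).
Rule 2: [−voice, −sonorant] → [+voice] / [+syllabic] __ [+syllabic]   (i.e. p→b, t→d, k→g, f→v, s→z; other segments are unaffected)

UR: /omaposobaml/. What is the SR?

Rule 1 (nasal place assimilation): /m/ precedes the alveolar consonant /l/, so it assimilates in place to [n]. /omaposobaml/ → omaposobanl.
Rule 2 (intervocalic voicing): /p/ is a voiceless obstruent between vowels /a/ and /o/, so it voices to [b]. /s/ is a voiceless obstruent between vowels /o/ and /o/, so it voices to [z]. /omaposobanl/ → omabozobanl.

omabozobanl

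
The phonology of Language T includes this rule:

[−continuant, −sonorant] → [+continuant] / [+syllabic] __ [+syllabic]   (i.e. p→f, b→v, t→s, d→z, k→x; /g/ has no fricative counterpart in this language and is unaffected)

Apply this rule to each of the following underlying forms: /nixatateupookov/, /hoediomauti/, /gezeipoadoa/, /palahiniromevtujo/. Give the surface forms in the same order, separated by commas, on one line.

nixasaseufooxov, hoeziomausi, gezeifoazoa, palahiniromevtujo

/nixatateupookov/: /t/ is a stop between vowels /a/ and /a/, so it spirantizes to the fricative [s]. /t/ is a stop between vowels /a/ and /e/, so it spirantizes to the fricative [s]. /p/ is a stop between vowels /u/ and /o/, so it spirantizes to the fricative [f]. /k/ is a stop between vowels /o/ and /o/, so it spirantizes to the fricative [x]. → [nixasaseufooxov].
/hoediomauti/: /d/ is a stop between vowels /e/ and /i/, so it spirantizes to the fricative [z]. /t/ is a stop between vowels /u/ and /i/, so it spirantizes to the fricative [s]. → [hoeziomausi].
/gezeipoadoa/: /p/ is a stop between vowels /i/ and /o/, so it spirantizes to the fricative [f]. /d/ is a stop between vowels /a/ and /o/, so it spirantizes to the fricative [z]. → [gezeifoazoa].
/palahiniromevtujo/: the rule's environment is not met; surfaces unchanged as [palahiniromevtujo].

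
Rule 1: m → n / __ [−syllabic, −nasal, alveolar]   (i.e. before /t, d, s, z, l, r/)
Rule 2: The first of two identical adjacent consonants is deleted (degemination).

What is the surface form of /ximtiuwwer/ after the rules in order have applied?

Rule 1 (nasal place assimilation): /m/ precedes the alveolar consonant /t/, so it assimilates in place to [n]. /ximtiuwwer/ → xintiuwwer.
Rule 2 (degemination): /ww/ is a geminate; the first /w/ deletes. /xintiuwwer/ → xintiuwer.

xintiuwer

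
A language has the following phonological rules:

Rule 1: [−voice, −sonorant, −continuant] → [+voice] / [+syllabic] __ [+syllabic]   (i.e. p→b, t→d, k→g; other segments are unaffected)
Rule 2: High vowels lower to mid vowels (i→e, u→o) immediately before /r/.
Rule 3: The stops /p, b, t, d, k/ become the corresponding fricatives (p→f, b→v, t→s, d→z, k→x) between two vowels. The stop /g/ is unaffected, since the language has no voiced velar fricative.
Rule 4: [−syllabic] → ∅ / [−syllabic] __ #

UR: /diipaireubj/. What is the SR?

diivaereub

Rule 1 (intervocalic voicing): /p/ is a voiceless stop between vowels /i/ and /a/, so it voices to [b]. /diipaireubj/ → diibaireubj.
Rule 2 (pre-rhotic lowering): /i/ is a high vowel immediately before /r/, so it lowers to [e]. /diibaireubj/ → diibaereubj.
Rule 3 (intervocalic spirantization): /b/ is a stop between vowels /i/ and /a/, so it spirantizes to the fricative [v]. /diibaereubj/ → diivaereubj.
Rule 4 (final cluster simplification): /j/ is the second consonant of a word-final cluster /bj/, so it deletes. /diivaereubj/ → diivaereub.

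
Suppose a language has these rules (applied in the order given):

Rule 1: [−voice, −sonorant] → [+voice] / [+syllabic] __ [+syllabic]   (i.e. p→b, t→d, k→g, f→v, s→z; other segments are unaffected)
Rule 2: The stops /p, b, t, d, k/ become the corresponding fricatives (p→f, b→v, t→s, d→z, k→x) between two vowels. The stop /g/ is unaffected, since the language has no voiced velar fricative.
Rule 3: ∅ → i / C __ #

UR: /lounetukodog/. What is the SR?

lounezugozogi

Rule 1 (intervocalic voicing): /t/ is a voiceless obstruent between vowels /e/ and /u/, so it voices to [d]. /k/ is a voiceless obstruent between vowels /u/ and /o/, so it voices to [g]. /lounetukodog/ → lounedugodog.
Rule 2 (intervocalic spirantization): /d/ is a stop between vowels /e/ and /u/, so it spirantizes to the fricative [z]. /d/ is a stop between vowels /o/ and /o/, so it spirantizes to the fricative [z]. /lounedugodog/ → lounezugozog.
Rule 3 (final i-epenthesis): the form ends in the consonant /g/, so [i] is inserted word-finally. /lounezugozog/ → lounezugozogi.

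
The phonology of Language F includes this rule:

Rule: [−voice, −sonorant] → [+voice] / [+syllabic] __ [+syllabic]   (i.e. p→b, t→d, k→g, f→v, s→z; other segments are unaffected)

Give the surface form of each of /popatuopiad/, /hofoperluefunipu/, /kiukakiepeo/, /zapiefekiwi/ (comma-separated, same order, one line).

pobaduobiad, hovoberluevunibu, kiugagiebeo, zabievegiwi

/popatuopiad/: /p/ is a voiceless obstruent between vowels /o/ and /a/, so it voices to [b]. /t/ is a voiceless obstruent between vowels /a/ and /u/, so it voices to [d]. /p/ is a voiceless obstruent between vowels /o/ and /i/, so it voices to [b]. → [pobaduobiad].
/hofoperluefunipu/: /f/ is a voiceless obstruent between vowels /o/ and /o/, so it voices to [v]. /p/ is a voiceless obstruent between vowels /o/ and /e/, so it voices to [b]. /f/ is a voiceless obstruent between vowels /e/ and /u/, so it voices to [v]. /p/ is a voiceless obstruent between vowels /i/ and /u/, so it voices to [b]. → [hovoberluevunibu].
/kiukakiepeo/: /k/ is a voiceless obstruent between vowels /u/ and /a/, so it voices to [g]. /k/ is a voiceless obstruent between vowels /a/ and /i/, so it voices to [g]. /p/ is a voiceless obstruent between vowels /e/ and /e/, so it voices to [b]. → [kiugagiebeo].
/zapiefekiwi/: /p/ is a voiceless obstruent between vowels /a/ and /i/, so it voices to [b]. /f/ is a voiceless obstruent between vowels /e/ and /e/, so it voices to [v]. /k/ is a voiceless obstruent between vowels /e/ and /i/, so it voices to [g]. → [zabievegiwi].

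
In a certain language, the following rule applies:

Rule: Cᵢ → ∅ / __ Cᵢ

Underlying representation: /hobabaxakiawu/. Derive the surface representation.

hobabaxakiawu

No segment of /hobabaxakiawu/ meets the structural description of the rule, so the form surfaces unchanged.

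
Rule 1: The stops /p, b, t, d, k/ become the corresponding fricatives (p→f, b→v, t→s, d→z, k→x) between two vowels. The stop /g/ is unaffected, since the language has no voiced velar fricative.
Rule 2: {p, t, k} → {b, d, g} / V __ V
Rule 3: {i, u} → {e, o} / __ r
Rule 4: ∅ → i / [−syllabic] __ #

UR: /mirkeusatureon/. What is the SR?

merkeusasoreoni

Rule 1 (intervocalic spirantization): /t/ is a stop between vowels /a/ and /u/, so it spirantizes to the fricative [s]. /mirkeusatureon/ → mirkeusasureon.
Rule 2 (intervocalic voicing): no segment meets the environment; /mirkeusasureon/ is unchanged.
Rule 3 (pre-rhotic lowering): /i/ is a high vowel immediately before /r/, so it lowers to [e]. /u/ is a high vowel immediately before /r/, so it lowers to [o]. /mirkeusasureon/ → merkeusasoreon.
Rule 4 (final i-epenthesis): the form ends in the consonant /n/, so [i] is inserted word-finally. /merkeusasoreon/ → merkeusasoreoni.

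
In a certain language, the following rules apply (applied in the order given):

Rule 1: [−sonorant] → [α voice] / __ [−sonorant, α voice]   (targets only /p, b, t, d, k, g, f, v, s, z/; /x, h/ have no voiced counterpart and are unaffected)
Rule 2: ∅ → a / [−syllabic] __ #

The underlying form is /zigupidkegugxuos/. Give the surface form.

zigupitkegukxuosa

Rule 1 (regressive voicing assimilation): /d/ precedes the voiceless obstruent /k/, so it devoices to [t] by assimilation. /g/ precedes the voiceless obstruent /x/, so it devoices to [k] by assimilation. /zigupidkegugxuos/ → zigupitkegukxuos.
Rule 2 (final a-epenthesis): the form ends in the consonant /s/, so [a] is inserted word-finally. /zigupitkegukxuos/ → zigupitkegukxuosa.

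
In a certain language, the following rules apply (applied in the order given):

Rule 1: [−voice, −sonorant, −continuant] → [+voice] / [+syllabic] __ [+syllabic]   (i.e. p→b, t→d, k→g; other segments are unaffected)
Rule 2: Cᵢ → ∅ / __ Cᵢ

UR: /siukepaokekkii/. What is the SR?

Rule 1 (intervocalic voicing): /k/ is a voiceless stop between vowels /u/ and /e/, so it voices to [g]. /p/ is a voiceless stop between vowels /e/ and /a/, so it voices to [b]. /k/ is a voiceless stop between vowels /o/ and /e/, so it voices to [g]. /siukepaokekkii/ → siugebaogekkii.
Rule 2 (degemination): /kk/ is a geminate; the first /k/ deletes. /siugebaogekkii/ → siugebaogekii.

siugebaogekii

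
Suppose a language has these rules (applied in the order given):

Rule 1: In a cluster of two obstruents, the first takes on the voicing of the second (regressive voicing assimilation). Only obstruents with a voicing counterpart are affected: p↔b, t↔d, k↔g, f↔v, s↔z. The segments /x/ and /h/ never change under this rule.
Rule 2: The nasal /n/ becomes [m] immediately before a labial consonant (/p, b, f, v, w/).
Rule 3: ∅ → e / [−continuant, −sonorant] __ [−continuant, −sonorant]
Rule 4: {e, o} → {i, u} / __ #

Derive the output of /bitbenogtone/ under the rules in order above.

Rule 1 (regressive voicing assimilation): /t/ precedes the voiced obstruent /b/, so it voices to [d] by assimilation. /g/ precedes the voiceless obstruent /t/, so it devoices to [k] by assimilation. /bitbenogtone/ → bidbenoktone.
Rule 2 (nasal place assimilation): no segment meets the environment; /bidbenoktone/ is unchanged.
Rule 3 (stop-cluster e-epenthesis): /d/ and /b/ form a stop–stop cluster, so [e] is inserted between them. /k/ and /t/ form a stop–stop cluster, so [e] is inserted between them. /bidbenoktone/ → bidebenoketone.
Rule 4 (final vowel raising): /e/ is a mid vowel in word-final position, so it raises to [i]. /bidebenoketone/ → bidebenoketoni.

bidebenoketoni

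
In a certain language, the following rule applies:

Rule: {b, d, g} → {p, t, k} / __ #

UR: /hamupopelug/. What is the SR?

/g/ is a voiced stop in word-final position, so it devoices to [k].
Surface form: [hamupopeluk].

hamupopeluk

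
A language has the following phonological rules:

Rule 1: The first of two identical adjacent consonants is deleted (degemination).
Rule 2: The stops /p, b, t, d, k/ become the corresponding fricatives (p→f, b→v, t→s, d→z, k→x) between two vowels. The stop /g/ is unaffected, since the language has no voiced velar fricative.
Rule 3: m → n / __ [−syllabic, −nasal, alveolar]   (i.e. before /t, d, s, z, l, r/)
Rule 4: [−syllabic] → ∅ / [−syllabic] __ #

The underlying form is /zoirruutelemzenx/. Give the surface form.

Rule 1 (degemination): /rr/ is a geminate; the first /r/ deletes. /zoirruutelemzenx/ → zoiruutelemzenx.
Rule 2 (intervocalic spirantization): /t/ is a stop between vowels /u/ and /e/, so it spirantizes to the fricative [s]. /zoiruutelemzenx/ → zoiruuselemzenx.
Rule 3 (nasal place assimilation): /m/ precedes the alveolar consonant /z/, so it assimilates in place to [n]. /zoiruuselemzenx/ → zoiruuselenzenx.
Rule 4 (final cluster simplification): /x/ is the second consonant of a word-final cluster /nx/, so it deletes. /zoiruuselenzenx/ → zoiruuselenzen.

zoiruuselenzen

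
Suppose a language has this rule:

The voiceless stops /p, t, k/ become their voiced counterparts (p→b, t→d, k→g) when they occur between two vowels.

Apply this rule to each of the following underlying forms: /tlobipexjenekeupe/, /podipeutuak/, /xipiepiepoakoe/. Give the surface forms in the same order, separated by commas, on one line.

/tlobipexjenekeupe/: /p/ is a voiceless stop between vowels /i/ and /e/, so it voices to [b]. /k/ is a voiceless stop between vowels /e/ and /e/, so it voices to [g]. /p/ is a voiceless stop between vowels /u/ and /e/, so it voices to [b]. → [tlobibexjenegeube].
/podipeutuak/: /p/ is a voiceless stop between vowels /i/ and /e/, so it voices to [b]. /t/ is a voiceless stop between vowels /u/ and /u/, so it voices to [d]. → [podibeuduak].
/xipiepiepoakoe/: /p/ is a voiceless stop between vowels /i/ and /i/, so it voices to [b]. /p/ is a voiceless stop between vowels /e/ and /i/, so it voices to [b]. /p/ is a voiceless stop between vowels /e/ and /o/, so it voices to [b]. /k/ is a voiceless stop between vowels /a/ and /o/, so it voices to [g]. → [xibiebieboagoe].

tlobibexjenegeube, podibeuduak, xibiebieboagoe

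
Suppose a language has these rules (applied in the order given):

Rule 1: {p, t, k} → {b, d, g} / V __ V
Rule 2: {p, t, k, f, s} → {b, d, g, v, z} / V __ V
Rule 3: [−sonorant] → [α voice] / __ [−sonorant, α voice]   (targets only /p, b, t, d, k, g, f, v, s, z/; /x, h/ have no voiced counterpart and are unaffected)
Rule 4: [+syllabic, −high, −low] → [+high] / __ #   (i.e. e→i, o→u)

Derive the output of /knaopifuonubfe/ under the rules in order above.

knaobivuonupfi

Rule 1 (intervocalic voicing): /p/ is a voiceless stop between vowels /o/ and /i/, so it voices to [b]. /knaopifuonubfe/ → knaobifuonubfe.
Rule 2 (intervocalic voicing): /f/ is a voiceless obstruent between vowels /i/ and /u/, so it voices to [v]. /knaobifuonubfe/ → knaobivuonubfe.
Rule 3 (regressive voicing assimilation): /b/ precedes the voiceless obstruent /f/, so it devoices to [p] by assimilation. /knaobivuonubfe/ → knaobivuonupfe.
Rule 4 (final vowel raising): /e/ is a mid vowel in word-final position, so it raises to [i]. /knaobivuonupfe/ → knaobivuonupfi.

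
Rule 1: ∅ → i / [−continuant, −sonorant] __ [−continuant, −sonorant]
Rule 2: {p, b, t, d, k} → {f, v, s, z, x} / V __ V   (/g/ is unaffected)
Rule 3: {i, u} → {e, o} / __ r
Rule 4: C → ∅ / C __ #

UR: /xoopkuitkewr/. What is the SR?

xoofixuisixew

Rule 1 (stop-cluster i-epenthesis): /p/ and /k/ form a stop–stop cluster, so [i] is inserted between them. /t/ and /k/ form a stop–stop cluster, so [i] is inserted between them. /xoopkuitkewr/ → xoopikuitikewr.
Rule 2 (intervocalic spirantization): /p/ is a stop between vowels /o/ and /i/, so it spirantizes to the fricative [f]. /k/ is a stop between vowels /i/ and /u/, so it spirantizes to the fricative [x]. /t/ is a stop between vowels /i/ and /i/, so it spirantizes to the fricative [s]. /k/ is a stop between vowels /i/ and /e/, so it spirantizes to the fricative [x]. /xoopikuitikewr/ → xoofixuisixewr.
Rule 3 (pre-rhotic lowering): no segment meets the environment; /xoofixuisixewr/ is unchanged.
Rule 4 (final cluster simplification): /r/ is the second consonant of a word-final cluster /wr/, so it deletes. /xoofixuisixewr/ → xoofixuisixew.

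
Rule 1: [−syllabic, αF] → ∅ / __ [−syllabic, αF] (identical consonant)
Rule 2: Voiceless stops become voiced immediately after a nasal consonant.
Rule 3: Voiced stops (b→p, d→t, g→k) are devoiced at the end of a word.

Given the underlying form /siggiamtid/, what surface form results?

sigiamdit

Rule 1 (degemination): /gg/ is a geminate; the first /g/ deletes. /siggiamtid/ → sigiamtid.
Rule 2 (post-nasal voicing): /t/ is a voiceless stop immediately after the nasal /m/, so it voices to [d]. /sigiamtid/ → sigiamdid.
Rule 3 (final devoicing): /d/ is a voiced stop in word-final position, so it devoices to [t]. /sigiamdid/ → sigiamdit.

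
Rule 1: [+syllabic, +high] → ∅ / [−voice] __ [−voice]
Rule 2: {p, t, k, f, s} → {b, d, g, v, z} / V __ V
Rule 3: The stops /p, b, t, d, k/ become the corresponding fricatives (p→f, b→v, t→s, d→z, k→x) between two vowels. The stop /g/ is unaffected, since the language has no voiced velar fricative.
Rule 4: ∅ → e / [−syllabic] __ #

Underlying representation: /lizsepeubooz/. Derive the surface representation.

Rule 1 (high vowel syncope): no segment meets the environment; /lizsepeubooz/ is unchanged.
Rule 2 (intervocalic voicing): /p/ is a voiceless obstruent between vowels /e/ and /e/, so it voices to [b]. /lizsepeubooz/ → lizsebeubooz.
Rule 3 (intervocalic spirantization): /b/ is a stop between vowels /e/ and /e/, so it spirantizes to the fricative [v]. /b/ is a stop between vowels /u/ and /o/, so it spirantizes to the fricative [v]. /lizsebeubooz/ → lizseveuvooz.
Rule 4 (final e-epenthesis): the form ends in the consonant /z/, so [e] is inserted word-finally. /lizseveuvooz/ → lizseveuvooze.

lizseveuvooze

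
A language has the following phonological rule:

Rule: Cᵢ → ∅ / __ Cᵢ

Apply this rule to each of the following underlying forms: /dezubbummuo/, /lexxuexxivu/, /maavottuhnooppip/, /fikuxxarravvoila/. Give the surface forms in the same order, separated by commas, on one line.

/dezubbummuo/: /bb/ is a geminate; the first /b/ deletes. /mm/ is a geminate; the first /m/ deletes. → [dezubumuo].
/lexxuexxivu/: /xx/ is a geminate; the first /x/ deletes. /xx/ is a geminate; the first /x/ deletes. → [lexuexivu].
/maavottuhnooppip/: /tt/ is a geminate; the first /t/ deletes. /pp/ is a geminate; the first /p/ deletes. → [maavotuhnoopip].
/fikuxxarravvoila/: /xx/ is a geminate; the first /x/ deletes. /rr/ is a geminate; the first /r/ deletes. /vv/ is a geminate; the first /v/ deletes. → [fikuxaravoila].

dezubumuo, lexuexivu, maavotuhnoopip, fikuxaravoila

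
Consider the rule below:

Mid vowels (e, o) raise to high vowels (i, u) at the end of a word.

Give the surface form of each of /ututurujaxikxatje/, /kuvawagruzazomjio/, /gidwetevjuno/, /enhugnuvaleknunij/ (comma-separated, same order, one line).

/ututurujaxikxatje/: /e/ is a mid vowel in word-final position, so it raises to [i]. → [ututurujaxikxatji].
/kuvawagruzazomjio/: /o/ is a mid vowel in word-final position, so it raises to [u]. → [kuvawagruzazomjiu].
/gidwetevjuno/: /o/ is a mid vowel in word-final position, so it raises to [u]. → [gidwetevjunu].
/enhugnuvaleknunij/: the rule's environment is not met; surfaces unchanged as [enhugnuvaleknunij].

ututurujaxikxatji, kuvawagruzazomjiu, gidwetevjunu, enhugnuvaleknunij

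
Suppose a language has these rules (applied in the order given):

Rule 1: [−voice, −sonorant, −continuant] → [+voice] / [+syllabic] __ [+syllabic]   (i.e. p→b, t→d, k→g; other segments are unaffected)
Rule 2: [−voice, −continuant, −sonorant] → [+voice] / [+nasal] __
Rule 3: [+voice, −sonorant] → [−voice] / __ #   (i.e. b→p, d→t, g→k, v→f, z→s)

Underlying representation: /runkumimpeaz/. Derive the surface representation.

Rule 1 (intervocalic voicing): no segment meets the environment; /runkumimpeaz/ is unchanged.
Rule 2 (post-nasal voicing): /k/ is a voiceless stop immediately after the nasal /n/, so it voices to [g]. /p/ is a voiceless stop immediately after the nasal /m/, so it voices to [b]. /runkumimpeaz/ → rungumimbeaz.
Rule 3 (final devoicing): /z/ is a voiced obstruent in word-final position, so it devoices to [s]. /rungumimbeaz/ → rungumimbeas.

rungumimbeas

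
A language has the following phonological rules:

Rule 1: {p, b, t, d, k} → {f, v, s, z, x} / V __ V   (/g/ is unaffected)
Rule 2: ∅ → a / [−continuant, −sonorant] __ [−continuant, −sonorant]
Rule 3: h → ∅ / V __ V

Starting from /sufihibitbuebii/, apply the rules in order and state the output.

Rule 1 (intervocalic spirantization): /b/ is a stop between vowels /i/ and /i/, so it spirantizes to the fricative [v]. /b/ is a stop between vowels /e/ and /i/, so it spirantizes to the fricative [v]. /sufihibitbuebii/ → sufihivitbuevii.
Rule 2 (stop-cluster a-epenthesis): /t/ and /b/ form a stop–stop cluster, so [a] is inserted between them. /sufihivitbuevii/ → sufihivitabuevii.
Rule 3 (intervocalic h-deletion): /h/ occurs between vowels /i/ and /i/, so it deletes. /sufihivitabuevii/ → sufiivitabuevii.

sufiivitabuevii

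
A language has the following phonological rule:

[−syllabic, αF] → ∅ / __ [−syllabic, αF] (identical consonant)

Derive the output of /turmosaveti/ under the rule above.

No segment of /turmosaveti/ meets the structural description of the rule, so the form surfaces unchanged.

turmosaveti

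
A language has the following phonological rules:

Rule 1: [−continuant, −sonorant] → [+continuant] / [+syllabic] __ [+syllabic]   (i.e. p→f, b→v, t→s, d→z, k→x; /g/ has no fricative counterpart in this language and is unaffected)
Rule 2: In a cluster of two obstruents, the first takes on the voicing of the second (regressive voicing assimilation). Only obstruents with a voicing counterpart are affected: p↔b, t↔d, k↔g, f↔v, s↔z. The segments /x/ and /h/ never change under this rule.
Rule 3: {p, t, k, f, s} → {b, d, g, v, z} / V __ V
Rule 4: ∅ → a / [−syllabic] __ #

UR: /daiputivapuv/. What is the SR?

daivuzivavuva

Rule 1 (intervocalic spirantization): /p/ is a stop between vowels /i/ and /u/, so it spirantizes to the fricative [f]. /t/ is a stop between vowels /u/ and /i/, so it spirantizes to the fricative [s]. /p/ is a stop between vowels /a/ and /u/, so it spirantizes to the fricative [f]. /daiputivapuv/ → daifusivafuv.
Rule 2 (regressive voicing assimilation): no segment meets the environment; /daifusivafuv/ is unchanged.
Rule 3 (intervocalic voicing): /f/ is a voiceless obstruent between vowels /i/ and /u/, so it voices to [v]. /s/ is a voiceless obstruent between vowels /u/ and /i/, so it voices to [z]. /f/ is a voiceless obstruent between vowels /a/ and /u/, so it voices to [v]. /daifusivafuv/ → daivuzivavuv.
Rule 4 (final a-epenthesis): the form ends in the consonant /v/, so [a] is inserted word-finally. /daivuzivavuv/ → daivuzivavuva.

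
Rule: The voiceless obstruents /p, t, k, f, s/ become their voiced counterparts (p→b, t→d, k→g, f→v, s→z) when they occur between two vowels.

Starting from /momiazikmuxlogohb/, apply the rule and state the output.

momiazikmuxlogohb

No segment of /momiazikmuxlogohb/ meets the structural description of the rule, so the form surfaces unchanged.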